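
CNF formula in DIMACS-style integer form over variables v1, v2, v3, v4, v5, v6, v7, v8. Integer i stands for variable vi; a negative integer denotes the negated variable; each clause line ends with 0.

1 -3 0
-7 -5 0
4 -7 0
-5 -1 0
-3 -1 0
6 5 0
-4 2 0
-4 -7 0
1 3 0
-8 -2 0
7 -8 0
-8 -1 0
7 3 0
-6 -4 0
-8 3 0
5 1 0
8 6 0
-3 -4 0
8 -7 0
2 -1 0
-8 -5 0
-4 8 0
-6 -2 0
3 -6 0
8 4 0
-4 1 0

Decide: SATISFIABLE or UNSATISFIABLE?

v8 = True:
  propagation gives v2=False, v4=False, v7=False; an empty clause results — contradiction.
v8 = False:
  propagation gives v6=True, v4=False; an empty clause results — contradiction.
Every branch closes, so no satisfying assignment exists.

UNSATISFIABLE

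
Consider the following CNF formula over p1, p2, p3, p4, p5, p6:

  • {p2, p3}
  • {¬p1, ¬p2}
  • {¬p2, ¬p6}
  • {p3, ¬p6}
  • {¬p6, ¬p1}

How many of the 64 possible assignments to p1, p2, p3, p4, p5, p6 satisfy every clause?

20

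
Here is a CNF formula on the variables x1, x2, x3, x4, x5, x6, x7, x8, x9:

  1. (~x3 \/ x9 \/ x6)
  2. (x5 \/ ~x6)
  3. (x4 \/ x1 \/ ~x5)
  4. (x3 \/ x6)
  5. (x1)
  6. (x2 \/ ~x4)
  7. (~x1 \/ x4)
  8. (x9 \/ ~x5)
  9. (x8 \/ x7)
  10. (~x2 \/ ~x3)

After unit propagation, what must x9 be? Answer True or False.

Unit clause (x1) sets x1 = True.
(x4 \/ ~x1): since x1 = True, the clause reduces to (x4). x4 = True.
From (x2 \/ ~x4) and x4 = True: x2 = True.
From (~x3 \/ ~x2) and x2 = True: x3 = False.
In (x3 \/ x6), x3 is now false; x6 must hold, so x6 = True.
(x5 \/ ~x6) with x6 = True leaves only x5, so x5 = True.
(x9 \/ ~x5) with x5 = True leaves only x9, so x9 = True.

True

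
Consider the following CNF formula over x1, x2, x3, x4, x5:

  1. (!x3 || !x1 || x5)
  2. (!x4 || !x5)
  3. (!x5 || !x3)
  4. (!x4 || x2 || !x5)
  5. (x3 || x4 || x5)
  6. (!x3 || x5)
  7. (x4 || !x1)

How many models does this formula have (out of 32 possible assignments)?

6

The models are:
  x1=F x2=F x3=F x4=F x5=T
  x1=F x2=F x3=F x4=T x5=F
  x1=F x2=T x3=F x4=F x5=T
  x1=F x2=T x3=F x4=T x5=F
  x1=T x2=F x3=F x4=T x5=F
  x1=T x2=T x3=F x4=T x5=F
That's 6 in total.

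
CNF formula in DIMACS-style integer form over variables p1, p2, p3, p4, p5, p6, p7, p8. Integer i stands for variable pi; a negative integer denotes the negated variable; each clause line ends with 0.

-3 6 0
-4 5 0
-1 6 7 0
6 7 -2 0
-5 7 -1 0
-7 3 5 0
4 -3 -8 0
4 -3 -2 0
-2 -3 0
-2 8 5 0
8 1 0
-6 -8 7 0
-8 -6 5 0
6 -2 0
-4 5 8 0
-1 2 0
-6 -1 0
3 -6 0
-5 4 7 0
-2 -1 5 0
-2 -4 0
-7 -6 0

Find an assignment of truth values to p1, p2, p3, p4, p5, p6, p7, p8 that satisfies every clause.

Try p1 = False.
  then p8 is forced to True.
Try p2 = False.
Set p3 = False and propagate.
  then p6 is forced to False.
The remaining clauses are satisfied by p4 = False, p5 = False, p7 = False.
Every clause has at least one true literal under this assignment.

p1 = F  p2 = F  p3 = F  p4 = F  p5 = F  p6 = F  p7 = F  p8 = T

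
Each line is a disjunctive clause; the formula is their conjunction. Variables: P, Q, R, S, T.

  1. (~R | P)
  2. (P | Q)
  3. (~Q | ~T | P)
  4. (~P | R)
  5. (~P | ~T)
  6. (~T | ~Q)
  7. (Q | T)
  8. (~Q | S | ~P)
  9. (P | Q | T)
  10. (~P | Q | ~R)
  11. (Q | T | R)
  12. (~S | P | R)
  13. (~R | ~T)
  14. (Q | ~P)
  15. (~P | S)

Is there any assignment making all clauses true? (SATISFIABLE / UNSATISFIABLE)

Set P = False and propagate.
  then R is forced to False.
  then Q is forced to True.
  then T is forced to False.
  then S is forced to False.
So P = F, Q = T, R = F, S = F, T = F is a satisfying assignment.

SATISFIABLE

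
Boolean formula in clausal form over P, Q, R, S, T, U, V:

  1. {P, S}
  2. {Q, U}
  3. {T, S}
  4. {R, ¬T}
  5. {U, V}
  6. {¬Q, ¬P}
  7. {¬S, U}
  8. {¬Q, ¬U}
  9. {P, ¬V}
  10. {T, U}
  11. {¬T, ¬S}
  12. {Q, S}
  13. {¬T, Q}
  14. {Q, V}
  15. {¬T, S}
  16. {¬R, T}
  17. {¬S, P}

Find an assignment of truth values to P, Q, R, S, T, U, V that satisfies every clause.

Try P = True.
  then Q is forced to False.
  then U is forced to True.
  then S is forced to True.
  then T is forced to False.
  then V is forced to True.
  then R is forced to False.

P=1, Q=0, R=0, S=1, T=0, U=1, V=1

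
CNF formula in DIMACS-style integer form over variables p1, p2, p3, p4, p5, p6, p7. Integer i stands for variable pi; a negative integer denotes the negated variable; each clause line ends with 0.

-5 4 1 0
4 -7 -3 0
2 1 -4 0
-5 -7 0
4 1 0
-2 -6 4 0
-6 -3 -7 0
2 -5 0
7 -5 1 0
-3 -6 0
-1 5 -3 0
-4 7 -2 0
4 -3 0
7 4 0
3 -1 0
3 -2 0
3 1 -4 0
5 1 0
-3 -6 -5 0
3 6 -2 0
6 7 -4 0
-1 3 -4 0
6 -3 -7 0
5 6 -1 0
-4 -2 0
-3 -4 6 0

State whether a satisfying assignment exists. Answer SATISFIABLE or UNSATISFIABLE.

UNSATISFIABLE

p3 = True:
  propagation gives p6=False, p4=True; an empty clause results — contradiction.
p3 = False:
  propagation gives p1=False, p4=True; an empty clause results — contradiction.
Every branch closes, so no satisfying assignment exists.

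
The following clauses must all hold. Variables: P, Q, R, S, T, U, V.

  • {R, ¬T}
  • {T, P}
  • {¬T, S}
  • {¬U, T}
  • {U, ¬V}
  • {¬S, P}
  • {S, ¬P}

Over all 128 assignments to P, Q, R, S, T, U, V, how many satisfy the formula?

Case analysis on T and P:
  T=T, P=T: Q free; 3 ways for (R,S,U,V) × 2^1 = 6.
  T=T, P=F: a clause becomes empty — 0.
  T=F, P=T: remaining (Q,R,S,U,V) ∈ {(F,F,T,F,F); (F,T,T,F,F); (T,F,T,F,F); (T,T,T,F,F)} — 4.
  T=F, P=F: a clause becomes empty — 0.
Total: 6 + 0 + 4 + 0 = 10.

10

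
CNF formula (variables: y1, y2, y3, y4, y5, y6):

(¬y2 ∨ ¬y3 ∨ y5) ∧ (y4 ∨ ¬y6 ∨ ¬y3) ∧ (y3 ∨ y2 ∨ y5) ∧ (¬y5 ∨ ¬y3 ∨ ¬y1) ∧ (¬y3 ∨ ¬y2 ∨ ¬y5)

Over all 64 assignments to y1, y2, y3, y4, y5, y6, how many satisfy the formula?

33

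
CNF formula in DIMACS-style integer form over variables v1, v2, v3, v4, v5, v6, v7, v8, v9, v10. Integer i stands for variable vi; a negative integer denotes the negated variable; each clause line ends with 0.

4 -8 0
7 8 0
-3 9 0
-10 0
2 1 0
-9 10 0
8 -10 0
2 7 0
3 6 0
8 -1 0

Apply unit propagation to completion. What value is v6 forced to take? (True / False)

(~v10) stands alone — v10 = False.
In (~v9 | v10), v10 is now false; ~v9 must hold, so v9 = False.
(~v3 | v9) with v9 = False leaves only ~v3, so v3 = False.
In (v3 | v6), v3 is now false; v6 must hold, so v6 = True.

True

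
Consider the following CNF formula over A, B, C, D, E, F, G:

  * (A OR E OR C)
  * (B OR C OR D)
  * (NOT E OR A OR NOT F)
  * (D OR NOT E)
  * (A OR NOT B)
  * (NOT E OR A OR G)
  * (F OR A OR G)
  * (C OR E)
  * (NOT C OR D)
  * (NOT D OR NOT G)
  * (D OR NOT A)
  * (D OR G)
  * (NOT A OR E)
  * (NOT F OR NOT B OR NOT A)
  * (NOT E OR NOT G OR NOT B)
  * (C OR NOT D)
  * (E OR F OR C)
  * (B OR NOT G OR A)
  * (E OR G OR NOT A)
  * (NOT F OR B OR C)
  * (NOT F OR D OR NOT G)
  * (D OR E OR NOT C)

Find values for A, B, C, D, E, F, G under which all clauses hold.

A = True  B = False  C = True  D = True  E = True  F = False  G = False

Set A = True and propagate.
  then D is forced to True.
  then G is forced to False.
  then E is forced to True.
  then C is forced to True.
For the remaining variables, B = False, F = False works.
Every clause has at least one true literal under this assignment.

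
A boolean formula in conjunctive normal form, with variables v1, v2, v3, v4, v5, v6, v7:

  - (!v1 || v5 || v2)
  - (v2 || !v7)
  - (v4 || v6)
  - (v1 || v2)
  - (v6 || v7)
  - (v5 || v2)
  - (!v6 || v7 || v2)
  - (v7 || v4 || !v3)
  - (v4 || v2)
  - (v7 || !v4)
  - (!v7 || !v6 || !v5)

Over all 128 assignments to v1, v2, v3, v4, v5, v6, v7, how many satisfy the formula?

20

Case analysis on v2 and v7:
  v2=T, v7=T: v1, v3 free; 4 ways for (v4,v5,v6) × 2^2 = 16.
  v2=T, v7=F: remaining (v1,v3,v4,v5,v6) ∈ {(F,F,F,F,T); (F,F,F,T,T); (T,F,F,F,T); (T,F,F,T,T)} — 4.
  v2=F, v7=T: a clause becomes empty — 0.
  v2=F, v7=F: a clause becomes empty — 0.
Total: 16 + 4 + 0 + 0 = 20.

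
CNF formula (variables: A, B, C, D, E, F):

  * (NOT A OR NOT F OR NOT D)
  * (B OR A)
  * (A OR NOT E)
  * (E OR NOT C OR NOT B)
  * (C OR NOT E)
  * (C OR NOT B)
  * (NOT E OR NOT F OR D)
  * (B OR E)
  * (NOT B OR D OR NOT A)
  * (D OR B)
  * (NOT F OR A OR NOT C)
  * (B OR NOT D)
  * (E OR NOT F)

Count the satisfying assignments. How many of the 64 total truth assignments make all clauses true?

Satisfying assignments:
  A=1 B=1 C=1 D=1 E=1 F=0
Count: 1.

1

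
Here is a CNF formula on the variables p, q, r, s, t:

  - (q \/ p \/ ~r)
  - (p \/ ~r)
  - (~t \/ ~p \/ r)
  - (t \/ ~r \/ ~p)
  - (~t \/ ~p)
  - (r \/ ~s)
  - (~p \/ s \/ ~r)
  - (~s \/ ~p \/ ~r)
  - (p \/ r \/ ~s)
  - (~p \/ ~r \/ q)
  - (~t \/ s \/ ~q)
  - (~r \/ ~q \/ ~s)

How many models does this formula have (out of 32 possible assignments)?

5

The models are:
  p=F q=F r=F s=F t=F
  p=F q=F r=F s=F t=T
  p=F q=T r=F s=F t=F
  p=T q=F r=F s=F t=F
  p=T q=T r=F s=F t=F
That's 5 in total.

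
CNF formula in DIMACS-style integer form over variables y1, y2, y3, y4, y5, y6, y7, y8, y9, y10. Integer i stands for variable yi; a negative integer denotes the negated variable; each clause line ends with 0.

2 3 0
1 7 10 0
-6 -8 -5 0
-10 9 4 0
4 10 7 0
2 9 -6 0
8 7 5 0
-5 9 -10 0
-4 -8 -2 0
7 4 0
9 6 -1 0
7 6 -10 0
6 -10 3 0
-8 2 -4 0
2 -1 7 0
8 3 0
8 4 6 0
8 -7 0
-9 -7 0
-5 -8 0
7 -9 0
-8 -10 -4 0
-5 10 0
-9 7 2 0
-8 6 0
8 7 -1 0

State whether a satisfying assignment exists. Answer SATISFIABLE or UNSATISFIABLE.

Pure literal: y3 appears only positively; assign y3 = True.
Try y1 = False.
Try y2 = True.
For the remaining variables, y4 = False, y5 = False, y6 = True, y7 = True, y8 = True, y9 = False, y10 = False works.
Every clause has at least one true literal under this assignment.
So y1=F, y2=T, y3=T, y4=F, y5=F, y6=T, y7=T, y8=T, y9=F, y10=F is a satisfying assignment.

SATISFIABLE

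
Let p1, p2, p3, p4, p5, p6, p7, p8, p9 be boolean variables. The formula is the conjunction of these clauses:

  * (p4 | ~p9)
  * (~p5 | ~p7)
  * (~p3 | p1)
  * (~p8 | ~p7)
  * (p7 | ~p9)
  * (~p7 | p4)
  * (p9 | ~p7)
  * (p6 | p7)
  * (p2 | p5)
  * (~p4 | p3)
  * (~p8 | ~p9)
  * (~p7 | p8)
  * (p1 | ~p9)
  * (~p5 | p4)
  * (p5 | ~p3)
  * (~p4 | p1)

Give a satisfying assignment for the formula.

p1 occurs only positively in the remaining clauses — set p1 = True.
p6 occurs only positively in the remaining clauses — set p6 = True.
Set p2 = False and propagate.
  then p5 is forced to True.
  then p7 is forced to False.
  then p9 is forced to False.
  then p4 is forced to True.
  then p3 is forced to True.
p8 is now unconstrained; take p8 = True.

p1=True, p2=False, p3=True, p4=True, p5=True, p6=True, p7=False, p8=True, p9=False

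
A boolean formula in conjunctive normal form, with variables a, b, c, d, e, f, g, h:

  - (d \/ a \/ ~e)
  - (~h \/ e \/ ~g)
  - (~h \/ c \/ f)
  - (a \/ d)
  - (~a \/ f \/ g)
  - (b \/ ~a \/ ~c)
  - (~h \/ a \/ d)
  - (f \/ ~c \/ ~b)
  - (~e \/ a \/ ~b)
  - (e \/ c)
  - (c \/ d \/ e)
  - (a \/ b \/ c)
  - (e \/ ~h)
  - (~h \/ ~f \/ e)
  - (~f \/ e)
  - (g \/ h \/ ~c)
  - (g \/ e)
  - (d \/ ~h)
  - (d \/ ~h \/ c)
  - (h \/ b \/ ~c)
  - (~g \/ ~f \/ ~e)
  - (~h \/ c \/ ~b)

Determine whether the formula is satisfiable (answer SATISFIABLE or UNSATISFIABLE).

SATISFIABLE

d occurs only positively in the remaining clauses — set d = True.
Set a = True and propagate.
Branch on b: take b = True.
For the remaining variables, c = True, e = True, f = True, g = False, h = True works.
So a = T  b = T  c = T  d = T  e = T  f = T  g = F  h = T is a satisfying assignment.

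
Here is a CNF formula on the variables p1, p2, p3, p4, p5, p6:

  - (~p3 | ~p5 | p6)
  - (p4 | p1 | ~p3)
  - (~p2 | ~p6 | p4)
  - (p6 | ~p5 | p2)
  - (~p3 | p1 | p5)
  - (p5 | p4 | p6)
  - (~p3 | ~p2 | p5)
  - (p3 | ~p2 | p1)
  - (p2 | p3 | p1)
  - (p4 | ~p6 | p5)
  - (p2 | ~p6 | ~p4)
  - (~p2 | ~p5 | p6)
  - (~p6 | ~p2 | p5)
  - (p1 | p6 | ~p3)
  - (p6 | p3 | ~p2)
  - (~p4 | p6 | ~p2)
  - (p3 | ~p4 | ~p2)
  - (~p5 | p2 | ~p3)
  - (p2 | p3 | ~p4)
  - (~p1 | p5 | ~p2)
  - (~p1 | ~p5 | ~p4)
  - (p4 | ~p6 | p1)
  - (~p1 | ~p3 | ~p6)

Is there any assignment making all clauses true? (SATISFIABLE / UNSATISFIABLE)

SATISFIABLE

Set p1 = True and propagate.
Branch on p2: take p2 = False.
Branch on p3: take p3 = True.
  then p5 is forced to False.
  then p6 is forced to False.
  then p4 is forced to True.
Every clause has at least one true literal under this assignment.
So p1=T, p2=F, p3=T, p4=T, p5=F, p6=F is a satisfying assignment.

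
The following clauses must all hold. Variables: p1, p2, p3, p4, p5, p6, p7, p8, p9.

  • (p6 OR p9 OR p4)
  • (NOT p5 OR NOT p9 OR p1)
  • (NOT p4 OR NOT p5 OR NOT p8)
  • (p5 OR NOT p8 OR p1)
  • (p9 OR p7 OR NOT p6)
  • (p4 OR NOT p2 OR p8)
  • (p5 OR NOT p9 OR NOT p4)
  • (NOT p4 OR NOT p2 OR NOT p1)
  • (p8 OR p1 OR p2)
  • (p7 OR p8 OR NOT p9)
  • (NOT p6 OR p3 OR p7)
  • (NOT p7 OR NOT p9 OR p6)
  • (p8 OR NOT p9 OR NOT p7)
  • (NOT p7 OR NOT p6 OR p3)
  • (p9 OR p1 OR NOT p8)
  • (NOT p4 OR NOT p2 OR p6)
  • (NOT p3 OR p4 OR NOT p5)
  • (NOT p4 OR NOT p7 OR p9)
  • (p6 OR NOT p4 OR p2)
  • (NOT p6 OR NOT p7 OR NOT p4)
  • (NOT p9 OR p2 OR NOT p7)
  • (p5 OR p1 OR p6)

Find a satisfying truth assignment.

p1=T, p2=F, p3=T, p4=F, p5=F, p6=T, p7=T, p8=T, p9=F

Check each clause:
  1. (p4 OR p9 OR p6) — p6 is true.
  2. (p1 OR NOT p9 OR NOT p5) — p1 is true.
  3. (NOT p4 OR NOT p5 OR NOT p8) — NOT p5 is true.
  4. (p5 OR NOT p8 OR p1) — p1 is true.
  5. (NOT p6 OR p7 OR p9) — p7 is true.
  6. (NOT p2 OR p8 OR p4) — p8 is true.
  7. (NOT p4 OR NOT p9 OR p5) — NOT p4 is true.
  8. (NOT p4 OR NOT p2 OR NOT p1) — NOT p4 is true.
  9. (p1 OR p8 OR p2) — p8 is true.
  10. (p7 OR NOT p9 OR p8) — p8 is true.
  11. (p7 OR p3 OR NOT p6) — p3 is true.
  12. (NOT p9 OR p6 OR NOT p7) — p6 is true.
  13. (NOT p9 OR NOT p7 OR p8) — p8 is true.
  14. (NOT p7 OR p3 OR NOT p6) — p3 is true.
  15. (p1 OR p9 OR NOT p8) — p1 is true.
  16. (p6 OR NOT p4 OR NOT p2) — NOT p4 is true.
  17. (NOT p5 OR p4 OR NOT p3) — NOT p5 is true.
  18. (p9 OR NOT p4 OR NOT p7) — NOT p4 is true.
  19. (p2 OR p6 OR NOT p4) — NOT p4 is true.
  20. (NOT p4 OR NOT p7 OR NOT p6) — NOT p4 is true.
  21. (NOT p9 OR NOT p7 OR p2) — NOT p9 is true.
  22. (p5 OR p1 OR p6) — p1 is true.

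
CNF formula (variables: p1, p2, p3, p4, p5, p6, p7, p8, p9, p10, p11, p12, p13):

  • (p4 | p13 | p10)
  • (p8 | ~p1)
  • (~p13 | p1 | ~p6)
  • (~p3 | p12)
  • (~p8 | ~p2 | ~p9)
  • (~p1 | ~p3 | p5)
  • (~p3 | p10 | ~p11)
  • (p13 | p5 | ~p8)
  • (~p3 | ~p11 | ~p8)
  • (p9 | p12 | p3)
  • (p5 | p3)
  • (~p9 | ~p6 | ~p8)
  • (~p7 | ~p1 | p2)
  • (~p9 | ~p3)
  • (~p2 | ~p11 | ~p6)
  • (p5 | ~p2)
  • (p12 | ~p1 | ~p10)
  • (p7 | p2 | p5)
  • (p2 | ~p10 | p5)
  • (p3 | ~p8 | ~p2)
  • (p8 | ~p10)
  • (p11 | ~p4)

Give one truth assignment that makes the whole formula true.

Pure literal: p5 appears only positively; assign p5 = True.
Pure literal: p6 appears only negated; assign p6 = False.
Branch on p1: take p1 = True.
  then p8 is forced to True.
For the remaining variables, p2 = False, p3 = False, p4 = False, p7 = False, p9 = False, p10 = True, p11 = True, p12 = True, p13 = True works.
Every clause has at least one true literal under this assignment.
Check each clause:
  1. (p10 | p4 | p13) — p10 is true.
  2. (p8 | ~p1) — p8 is true.
  3. (~p6 | p1 | ~p13) — p1 is true.
  4. (p12 | ~p3) — p12 is true.
  5. (~p2 | ~p9 | ~p8) — ~p2 is true.
  6. (~p3 | p5 | ~p1) — ~p3 is true.
  7. (p10 | ~p11 | ~p3) — p10 is true.
  8. (p5 | p13 | ~p8) — p13 is true.
  9. (~p11 | ~p3 | ~p8) — ~p3 is true.
  10. (p9 | p3 | p12) — p12 is true.
  11. (p3 | p5) — p5 is true.
  12. (~p8 | ~p9 | ~p6) — ~p6 is true.
  13. (~p7 | ~p1 | p2) — ~p7 is true.
  14. (~p3 | ~p9) — ~p3 is true.
  15. (~p11 | ~p2 | ~p6) — ~p6 is true.
  16. (p5 | ~p2) — p5 is true.
  17. (p12 | ~p1 | ~p10) — p12 is true.
  18. (p7 | p2 | p5) — p5 is true.
  19. (p5 | ~p10 | p2) — p5 is true.
  20. (p3 | ~p8 | ~p2) — ~p2 is true.
  21. (p8 | ~p10) — p8 is true.
  22. (p11 | ~p4) — p11 is true.

p1=True  p2=False  p3=False  p4=False  p5=True  p6=False  p7=False  p8=True  p9=False  p10=True  p11=True  p12=True  p13=True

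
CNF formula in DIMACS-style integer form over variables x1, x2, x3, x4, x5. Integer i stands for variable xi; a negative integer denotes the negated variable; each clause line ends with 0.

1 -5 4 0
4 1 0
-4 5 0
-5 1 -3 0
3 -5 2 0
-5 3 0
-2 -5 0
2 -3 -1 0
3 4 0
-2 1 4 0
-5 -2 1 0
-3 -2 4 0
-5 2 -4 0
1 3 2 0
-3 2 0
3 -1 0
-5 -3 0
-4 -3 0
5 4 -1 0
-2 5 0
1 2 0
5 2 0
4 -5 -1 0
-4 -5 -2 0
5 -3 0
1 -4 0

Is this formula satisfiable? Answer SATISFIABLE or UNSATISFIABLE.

UNSATISFIABLE

x5 = True:
  propagation gives x3=True; an empty clause results — contradiction.
x5 = False:
  propagation gives x4=False, x1=True; an empty clause results — contradiction.
Every branch closes, so no satisfying assignment exists.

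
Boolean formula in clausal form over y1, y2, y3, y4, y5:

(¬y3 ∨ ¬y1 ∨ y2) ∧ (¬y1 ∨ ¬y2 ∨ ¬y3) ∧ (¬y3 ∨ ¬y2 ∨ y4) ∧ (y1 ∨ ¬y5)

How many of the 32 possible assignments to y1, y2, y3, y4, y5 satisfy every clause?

Case analysis on y1 and y2:
  y1=T, y2=T: remaining (y3,y4,y5) ∈ {(F,F,F); (F,F,T); (F,T,F); (F,T,T)} — 4.
  y1=T, y2=F: remaining (y3,y4,y5) ∈ {(F,F,F); (F,F,T); (F,T,F); (F,T,T)} — 4.
  y1=F, y2=T: remaining (y3,y4,y5) ∈ {(F,F,F); (F,T,F); (T,T,F)} — 3.
  y1=F, y2=F: remaining (y3,y4,y5) ∈ {(F,F,F); (F,T,F); (T,F,F); (T,T,F)} — 4.
Total: 4 + 4 + 3 + 4 = 15.

15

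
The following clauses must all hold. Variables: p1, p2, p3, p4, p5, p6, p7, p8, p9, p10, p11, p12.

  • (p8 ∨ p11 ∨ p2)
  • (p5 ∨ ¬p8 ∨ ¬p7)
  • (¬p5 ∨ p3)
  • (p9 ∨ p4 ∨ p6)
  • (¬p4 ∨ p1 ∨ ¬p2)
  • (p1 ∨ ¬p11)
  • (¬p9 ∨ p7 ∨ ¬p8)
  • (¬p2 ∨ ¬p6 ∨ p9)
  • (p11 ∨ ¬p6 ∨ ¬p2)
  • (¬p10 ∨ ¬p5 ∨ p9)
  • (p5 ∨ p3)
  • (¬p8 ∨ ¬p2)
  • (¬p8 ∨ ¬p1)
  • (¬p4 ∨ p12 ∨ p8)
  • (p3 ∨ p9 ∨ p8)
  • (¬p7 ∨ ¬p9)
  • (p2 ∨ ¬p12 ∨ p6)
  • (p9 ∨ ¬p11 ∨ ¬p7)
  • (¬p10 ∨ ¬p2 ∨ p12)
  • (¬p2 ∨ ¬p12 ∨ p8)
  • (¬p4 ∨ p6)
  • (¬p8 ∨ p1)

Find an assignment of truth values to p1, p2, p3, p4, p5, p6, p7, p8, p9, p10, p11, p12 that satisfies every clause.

p3 occurs only positively in the remaining clauses — set p3 = True.
Branch on p1: take p1 = True.
  then p8 is forced to False.
For the remaining variables, p2 = False, p4 = True, p5 = False, p6 = True, p7 = False, p9 = True, p10 = True, p11 = True, p12 = True works.

p1=True, p2=False, p3=True, p4=True, p5=False, p6=True, p7=False, p8=False, p9=True, p10=True, p11=True, p12=True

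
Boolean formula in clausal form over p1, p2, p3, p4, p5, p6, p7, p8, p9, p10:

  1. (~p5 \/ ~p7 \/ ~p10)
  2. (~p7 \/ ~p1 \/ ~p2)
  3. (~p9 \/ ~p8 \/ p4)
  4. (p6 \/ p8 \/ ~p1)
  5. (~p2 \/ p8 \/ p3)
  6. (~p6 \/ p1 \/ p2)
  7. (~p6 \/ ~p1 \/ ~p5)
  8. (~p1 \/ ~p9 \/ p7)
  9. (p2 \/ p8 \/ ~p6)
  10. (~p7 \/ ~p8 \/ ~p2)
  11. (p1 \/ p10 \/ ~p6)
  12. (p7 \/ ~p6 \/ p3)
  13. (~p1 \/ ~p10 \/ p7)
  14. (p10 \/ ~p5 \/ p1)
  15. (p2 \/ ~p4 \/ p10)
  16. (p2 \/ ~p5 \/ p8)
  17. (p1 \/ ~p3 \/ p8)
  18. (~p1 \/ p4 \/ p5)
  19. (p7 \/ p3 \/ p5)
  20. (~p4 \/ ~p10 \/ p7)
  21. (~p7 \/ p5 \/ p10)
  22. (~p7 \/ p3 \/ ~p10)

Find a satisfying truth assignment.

p9 occurs only negated in the remaining clauses — set p9 = False.
Try p1 = True.
The remaining clauses are satisfied by p2 = False, p3 = True, p4 = False, p5 = True, p6 = False, p7 = True, p8 = True, p10 = False.

p1=T, p2=F, p3=T, p4=F, p5=T, p6=F, p7=T, p8=T, p9=F, p10=F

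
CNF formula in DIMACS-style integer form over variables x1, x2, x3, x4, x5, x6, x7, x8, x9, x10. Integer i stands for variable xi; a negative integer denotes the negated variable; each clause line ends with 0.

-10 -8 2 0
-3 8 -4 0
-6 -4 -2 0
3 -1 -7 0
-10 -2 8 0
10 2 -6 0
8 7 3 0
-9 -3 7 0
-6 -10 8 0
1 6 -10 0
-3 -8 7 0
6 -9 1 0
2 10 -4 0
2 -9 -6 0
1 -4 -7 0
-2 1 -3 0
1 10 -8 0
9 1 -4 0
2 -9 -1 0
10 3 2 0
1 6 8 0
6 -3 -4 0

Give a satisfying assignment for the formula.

x1=True, x2=True, x3=False, x4=False, x5=False, x6=True, x7=False, x8=True, x9=False, x10=True

Check each clause:
  1. (NOT x8 OR NOT x10 OR x2) — x2 is true.
  2. (x8 OR NOT x4 OR NOT x3) — x8 is true.
  3. (NOT x6 OR NOT x2 OR NOT x4) — NOT x4 is true.
  4. (x3 OR NOT x1 OR NOT x7) — NOT x7 is true.
  5. (x8 OR NOT x2 OR NOT x10) — x8 is true.
  6. (NOT x6 OR x2 OR x10) — x10 is true.
  7. (x8 OR x3 OR x7) — x8 is true.
  8. (NOT x3 OR NOT x9 OR x7) — NOT x9 is true.
  9. (x8 OR NOT x6 OR NOT x10) — x8 is true.
  10. (x6 OR x1 OR NOT x10) — x1 is true.
  11. (NOT x8 OR NOT x3 OR x7) — NOT x3 is true.
  12. (NOT x9 OR x1 OR x6) — x1 is true.
  13. (NOT x4 OR x2 OR x10) — x2 is true.
  14. (NOT x9 OR x2 OR NOT x6) — x2 is true.
  15. (NOT x7 OR NOT x4 OR x1) — NOT x7 is true.
  16. (NOT x2 OR x1 OR NOT x3) — x1 is true.
  17. (x1 OR x10 OR NOT x8) — x1 is true.
  18. (NOT x4 OR x9 OR x1) — x1 is true.
  19. (NOT x1 OR x2 OR NOT x9) — x2 is true.
  20. (x2 OR x10 OR x3) — x2 is true.
  21. (x6 OR x1 OR x8) — x8 is true.
  22. (NOT x4 OR NOT x3 OR x6) — NOT x4 is true.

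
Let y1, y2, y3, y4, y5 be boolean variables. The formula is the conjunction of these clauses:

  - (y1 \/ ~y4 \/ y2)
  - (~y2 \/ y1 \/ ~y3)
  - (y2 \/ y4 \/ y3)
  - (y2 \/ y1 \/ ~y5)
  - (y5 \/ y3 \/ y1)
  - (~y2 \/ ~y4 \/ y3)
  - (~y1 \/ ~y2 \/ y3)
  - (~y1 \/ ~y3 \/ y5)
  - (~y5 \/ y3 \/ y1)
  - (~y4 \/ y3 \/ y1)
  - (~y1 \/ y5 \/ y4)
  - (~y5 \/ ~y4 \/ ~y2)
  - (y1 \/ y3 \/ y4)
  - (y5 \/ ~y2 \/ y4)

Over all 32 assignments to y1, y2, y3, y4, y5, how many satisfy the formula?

6

The models are:
  y1=F y2=F y3=T y4=F y5=F
  y1=T y2=F y3=F y4=T y5=F
  y1=T y2=F y3=F y4=T y5=T
  y1=T y2=F y3=T y4=F y5=T
  y1=T y2=F y3=T y4=T y5=T
  y1=T y2=T y3=T y4=F y5=T
That's 6 in total.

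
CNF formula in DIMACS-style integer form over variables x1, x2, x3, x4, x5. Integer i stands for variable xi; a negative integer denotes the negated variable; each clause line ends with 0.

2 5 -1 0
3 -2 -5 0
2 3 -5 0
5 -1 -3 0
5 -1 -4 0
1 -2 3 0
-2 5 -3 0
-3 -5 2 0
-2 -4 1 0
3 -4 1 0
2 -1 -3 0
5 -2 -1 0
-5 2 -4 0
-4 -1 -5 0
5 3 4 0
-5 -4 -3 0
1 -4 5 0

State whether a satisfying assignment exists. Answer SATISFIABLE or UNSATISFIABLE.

SATISFIABLE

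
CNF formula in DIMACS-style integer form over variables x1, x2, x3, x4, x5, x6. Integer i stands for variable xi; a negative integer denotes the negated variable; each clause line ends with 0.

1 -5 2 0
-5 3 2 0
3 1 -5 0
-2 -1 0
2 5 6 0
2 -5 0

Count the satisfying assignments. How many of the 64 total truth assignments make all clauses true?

20

Case analysis on x2 and x5:
  x2=1, x5=1: remaining (x1,x3,x4,x6) ∈ {(0,1,0,0); (0,1,0,1); (0,1,1,0); (0,1,1,1)} — 4.
  x2=1, x5=0: forces x1=0; x3, x4, x6 free → 2^3 = 8.
  x2=0, x5=1: a clause becomes empty — 0.
  x2=0, x5=0: forces x6=1; x1, x3, x4 free → 2^3 = 8.
Total: 4 + 8 + 0 + 8 = 20.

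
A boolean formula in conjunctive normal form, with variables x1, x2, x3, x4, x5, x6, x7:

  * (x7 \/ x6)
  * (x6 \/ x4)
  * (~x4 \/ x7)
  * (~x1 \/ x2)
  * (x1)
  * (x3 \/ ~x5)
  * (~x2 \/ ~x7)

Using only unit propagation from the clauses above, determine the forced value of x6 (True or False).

Unit clause (x1) sets x1 = True.
From (x2 \/ ~x1) and x1 = True: x2 = True.
In (~x2 \/ ~x7), ~x2 is now false; ~x7 must hold, so x7 = False.
From (x7 \/ x6) and x7 = False: x6 = True.

True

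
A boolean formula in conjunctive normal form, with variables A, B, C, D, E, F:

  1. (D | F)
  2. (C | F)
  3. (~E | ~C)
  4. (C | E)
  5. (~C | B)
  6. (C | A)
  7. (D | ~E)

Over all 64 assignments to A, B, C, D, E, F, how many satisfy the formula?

Case analysis on C and E:
  C=T, E=T: a clause becomes empty — 0.
  C=T, E=F: A free; 3 ways for (B,D,F) × 2^1 = 6.
  C=F, E=T: remaining (A,B,D,F) ∈ {(T,F,T,T); (T,T,T,T)} — 2.
  C=F, E=F: a clause becomes empty — 0.
Total: 0 + 6 + 2 + 0 = 8.

8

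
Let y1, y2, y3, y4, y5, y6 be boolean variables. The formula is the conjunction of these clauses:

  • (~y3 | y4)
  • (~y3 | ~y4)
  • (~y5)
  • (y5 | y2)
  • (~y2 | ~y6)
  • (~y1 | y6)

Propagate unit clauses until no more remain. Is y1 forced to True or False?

False

Unit clause (~y5) sets y5 = False.
(y2 | y5): since y5 = False, the clause reduces to (y2). y2 = True.
(~y2 | ~y6): since y2 = True, the clause reduces to (~y6). y6 = False.
In (y6 | ~y1), y6 is now false; ~y1 must hold, so y1 = False.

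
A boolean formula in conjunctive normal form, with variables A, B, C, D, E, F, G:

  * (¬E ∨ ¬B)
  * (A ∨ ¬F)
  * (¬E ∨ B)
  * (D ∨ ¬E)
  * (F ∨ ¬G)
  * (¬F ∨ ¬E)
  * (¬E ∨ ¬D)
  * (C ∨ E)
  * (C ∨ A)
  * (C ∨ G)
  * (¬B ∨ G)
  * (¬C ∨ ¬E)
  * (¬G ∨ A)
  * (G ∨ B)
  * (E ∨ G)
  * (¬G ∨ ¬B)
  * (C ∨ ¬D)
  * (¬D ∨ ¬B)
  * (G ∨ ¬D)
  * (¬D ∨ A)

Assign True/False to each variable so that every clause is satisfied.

Pure literal: A appears only positively; assign A = True.
Set B = False and propagate.
  then E is forced to False.
  then C is forced to True.
  then G is forced to True.
  then F is forced to True.
D is now unconstrained; take D = True.
Every clause has at least one true literal under this assignment.

A=True, B=False, C=True, D=True, E=False, F=True, G=True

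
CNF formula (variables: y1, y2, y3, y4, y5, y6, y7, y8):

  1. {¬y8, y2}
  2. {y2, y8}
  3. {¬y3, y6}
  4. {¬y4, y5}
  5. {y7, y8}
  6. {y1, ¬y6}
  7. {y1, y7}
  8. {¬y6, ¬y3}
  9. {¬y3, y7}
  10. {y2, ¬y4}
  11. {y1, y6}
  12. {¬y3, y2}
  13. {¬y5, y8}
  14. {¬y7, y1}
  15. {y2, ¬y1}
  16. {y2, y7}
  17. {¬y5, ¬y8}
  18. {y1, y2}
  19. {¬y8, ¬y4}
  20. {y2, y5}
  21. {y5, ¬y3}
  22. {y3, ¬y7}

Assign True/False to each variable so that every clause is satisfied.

y2 occurs only positively in the remaining clauses — set y2 = True.
Pure literal: y4 appears only negated; assign y4 = False.
Try y1 = True.
Set y3 = False and propagate.
  then y7 is forced to False.
  then y8 is forced to True.
  then y5 is forced to False.
y6 is now unconstrained; take y6 = False.
Check each clause:
  1. {¬y8, y2} — y2 is true.
  2. {y2, y8} — y8 is true.
  3. {y6, ¬y3} — ¬y3 is true.
  4. {¬y4, y5} — ¬y4 is true.
  5. {y8, y7} — y8 is true.
  6. {y1, ¬y6} — y1 is true.
  7. {y1, y7} — y1 is true.
  8. {¬y6, ¬y3} — ¬y6 is true.
  9. {y7, ¬y3} — ¬y3 is true.
  10. {y2, ¬y4} — y2 is true.
  11. {y6, y1} — y1 is true.
  12. {¬y3, y2} — y2 is true.
  13. {¬y5, y8} — y8 is true.
  14. {¬y7, y1} — ¬y7 is true.
  15. {y2, ¬y1} — y2 is true.
  16. {y2, y7} — y2 is true.
  17. {¬y8, ¬y5} — ¬y5 is true.
  18. {y2, y1} — y1 is true.
  19. {¬y4, ¬y8} — ¬y4 is true.
  20. {y5, y2} — y2 is true.
  21. {¬y3, y5} — ¬y3 is true.
  22. {y3, ¬y7} — ¬y7 is true.

y1 = True, y2 = True, y3 = False, y4 = False, y5 = False, y6 = False, y7 = False, y8 = True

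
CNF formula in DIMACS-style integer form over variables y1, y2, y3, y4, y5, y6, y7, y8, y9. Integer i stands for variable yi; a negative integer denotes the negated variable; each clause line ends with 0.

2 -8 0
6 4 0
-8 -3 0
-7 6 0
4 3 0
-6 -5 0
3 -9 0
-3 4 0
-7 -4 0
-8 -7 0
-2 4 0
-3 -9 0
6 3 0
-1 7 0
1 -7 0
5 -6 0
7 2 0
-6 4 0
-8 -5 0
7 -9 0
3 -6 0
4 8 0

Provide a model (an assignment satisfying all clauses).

y1=False, y2=True, y3=True, y4=True, y5=False, y6=False, y7=False, y8=False, y9=False

y9 occurs only negated in the remaining clauses — set y9 = False.
Set y1 = False and propagate.
  then y7 is forced to False.
  then y2 is forced to True.
  then y4 is forced to True.
For the remaining variables, y3 = True, y5 = False, y6 = False, y8 = False works.
Every clause has at least one true literal under this assignment.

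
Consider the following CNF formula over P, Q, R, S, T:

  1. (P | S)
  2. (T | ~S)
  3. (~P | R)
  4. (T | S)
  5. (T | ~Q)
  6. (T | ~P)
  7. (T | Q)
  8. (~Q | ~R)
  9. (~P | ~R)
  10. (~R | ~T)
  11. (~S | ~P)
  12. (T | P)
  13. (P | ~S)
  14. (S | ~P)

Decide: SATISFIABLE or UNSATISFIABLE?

UNSATISFIABLE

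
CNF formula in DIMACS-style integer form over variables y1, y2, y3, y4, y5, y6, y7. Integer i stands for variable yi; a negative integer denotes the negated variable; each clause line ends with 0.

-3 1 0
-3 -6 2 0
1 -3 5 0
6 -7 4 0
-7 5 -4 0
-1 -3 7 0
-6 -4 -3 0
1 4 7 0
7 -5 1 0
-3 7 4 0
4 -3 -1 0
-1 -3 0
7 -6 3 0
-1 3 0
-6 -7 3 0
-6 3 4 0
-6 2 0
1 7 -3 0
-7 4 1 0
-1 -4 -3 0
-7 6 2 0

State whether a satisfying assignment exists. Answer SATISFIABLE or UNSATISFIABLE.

y2 occurs only positively in the remaining clauses — set y2 = True.
Branch on y1: take y1 = False.
  then y3 is forced to False.
Set y4 = True and propagate.
The remaining clauses are satisfied by y5 = False, y6 = False, y7 = False.
So y1 = 0, y2 = 1, y3 = 0, y4 = 1, y5 = 0, y6 = 0, y7 = 0 is a satisfying assignment.

SATISFIABLE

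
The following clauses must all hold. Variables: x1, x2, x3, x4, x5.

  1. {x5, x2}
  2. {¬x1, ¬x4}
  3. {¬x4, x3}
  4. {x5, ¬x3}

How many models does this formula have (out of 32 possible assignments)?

12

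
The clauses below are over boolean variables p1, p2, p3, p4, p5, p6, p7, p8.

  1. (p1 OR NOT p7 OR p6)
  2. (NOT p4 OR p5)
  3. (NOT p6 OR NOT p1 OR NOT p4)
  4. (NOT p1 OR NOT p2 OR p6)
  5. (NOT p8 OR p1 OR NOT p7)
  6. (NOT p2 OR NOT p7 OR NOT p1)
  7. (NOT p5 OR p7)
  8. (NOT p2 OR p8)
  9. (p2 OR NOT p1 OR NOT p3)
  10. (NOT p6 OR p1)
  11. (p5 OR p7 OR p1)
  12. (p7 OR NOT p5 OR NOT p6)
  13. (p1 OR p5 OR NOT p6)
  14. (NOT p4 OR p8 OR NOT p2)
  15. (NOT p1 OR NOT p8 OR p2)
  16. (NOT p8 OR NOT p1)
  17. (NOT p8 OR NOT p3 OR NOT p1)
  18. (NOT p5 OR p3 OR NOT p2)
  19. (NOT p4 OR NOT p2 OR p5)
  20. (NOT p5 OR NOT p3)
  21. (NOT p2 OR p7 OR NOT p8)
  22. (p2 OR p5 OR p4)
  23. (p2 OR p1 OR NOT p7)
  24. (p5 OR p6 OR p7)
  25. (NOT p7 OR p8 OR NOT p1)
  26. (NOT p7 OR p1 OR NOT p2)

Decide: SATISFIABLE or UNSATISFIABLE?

UNSATISFIABLE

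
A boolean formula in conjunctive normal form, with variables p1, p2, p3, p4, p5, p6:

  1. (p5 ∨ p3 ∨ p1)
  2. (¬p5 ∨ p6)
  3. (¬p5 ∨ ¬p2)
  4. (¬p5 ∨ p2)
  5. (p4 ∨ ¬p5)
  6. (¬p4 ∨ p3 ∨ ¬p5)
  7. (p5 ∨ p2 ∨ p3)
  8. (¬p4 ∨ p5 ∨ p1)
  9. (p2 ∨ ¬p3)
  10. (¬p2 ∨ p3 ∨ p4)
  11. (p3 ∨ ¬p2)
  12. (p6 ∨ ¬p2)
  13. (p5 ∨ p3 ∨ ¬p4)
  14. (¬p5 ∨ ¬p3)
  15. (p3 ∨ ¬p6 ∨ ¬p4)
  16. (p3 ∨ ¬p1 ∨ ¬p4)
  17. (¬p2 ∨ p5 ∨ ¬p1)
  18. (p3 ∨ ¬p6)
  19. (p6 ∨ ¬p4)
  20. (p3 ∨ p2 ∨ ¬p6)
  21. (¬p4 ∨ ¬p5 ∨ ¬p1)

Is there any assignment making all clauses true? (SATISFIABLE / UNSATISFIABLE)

SATISFIABLE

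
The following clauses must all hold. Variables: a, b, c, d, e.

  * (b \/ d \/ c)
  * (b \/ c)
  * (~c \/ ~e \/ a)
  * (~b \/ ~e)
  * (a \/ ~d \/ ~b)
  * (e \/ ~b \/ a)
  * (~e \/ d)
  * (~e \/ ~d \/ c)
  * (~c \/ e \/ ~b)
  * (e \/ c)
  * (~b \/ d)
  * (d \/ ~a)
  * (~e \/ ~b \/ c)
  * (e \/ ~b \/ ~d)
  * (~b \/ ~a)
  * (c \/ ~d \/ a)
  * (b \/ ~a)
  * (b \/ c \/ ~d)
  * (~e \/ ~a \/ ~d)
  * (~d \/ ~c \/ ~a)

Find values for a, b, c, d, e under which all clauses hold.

Branch on a: take a = False.
Try b = False.
  then c is forced to True.
  then e is forced to False.
d is now unconstrained; take d = True.
Every clause has at least one true literal under this assignment.

a=F  b=F  c=T  d=T  e=F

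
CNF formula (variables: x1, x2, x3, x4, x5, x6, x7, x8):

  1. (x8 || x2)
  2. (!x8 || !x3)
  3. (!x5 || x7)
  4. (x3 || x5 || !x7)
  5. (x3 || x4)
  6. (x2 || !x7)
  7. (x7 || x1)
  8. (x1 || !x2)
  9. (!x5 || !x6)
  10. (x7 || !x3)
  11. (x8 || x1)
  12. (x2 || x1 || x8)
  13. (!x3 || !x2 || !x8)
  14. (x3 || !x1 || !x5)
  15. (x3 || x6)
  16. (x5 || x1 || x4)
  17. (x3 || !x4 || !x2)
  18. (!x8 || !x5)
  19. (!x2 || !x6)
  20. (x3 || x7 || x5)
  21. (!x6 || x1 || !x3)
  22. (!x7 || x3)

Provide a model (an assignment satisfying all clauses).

x1 = T, x2 = T, x3 = T, x4 = F, x5 = T, x6 = F, x7 = T, x8 = F

Check each clause:
  1. (x2 || x8) — x2 is true.
  2. (!x8 || !x3) — !x8 is true.
  3. (x7 || !x5) — x7 is true.
  4. (x3 || x5 || !x7) — x3 is true.
  5. (x4 || x3) — x3 is true.
  6. (x2 || !x7) — x2 is true.
  7. (x7 || x1) — x1 is true.
  8. (x1 || !x2) — x1 is true.
  9. (!x5 || !x6) — !x6 is true.
  10. (x7 || !x3) — x7 is true.
  11. (x1 || x8) — x1 is true.
  12. (x2 || x8 || x1) — x1 is true.
  13. (!x8 || !x2 || !x3) — !x8 is true.
  14. (!x5 || x3 || !x1) — x3 is true.
  15. (x6 || x3) — x3 is true.
  16. (x5 || x1 || x4) — x1 is true.
  17. (!x4 || !x2 || x3) — x3 is true.
  18. (!x5 || !x8) — !x8 is true.
  19. (!x6 || !x2) — !x6 is true.
  20. (x7 || x5 || x3) — x3 is true.
  21. (x1 || !x3 || !x6) — x1 is true.
  22. (!x7 || x3) — x3 is true.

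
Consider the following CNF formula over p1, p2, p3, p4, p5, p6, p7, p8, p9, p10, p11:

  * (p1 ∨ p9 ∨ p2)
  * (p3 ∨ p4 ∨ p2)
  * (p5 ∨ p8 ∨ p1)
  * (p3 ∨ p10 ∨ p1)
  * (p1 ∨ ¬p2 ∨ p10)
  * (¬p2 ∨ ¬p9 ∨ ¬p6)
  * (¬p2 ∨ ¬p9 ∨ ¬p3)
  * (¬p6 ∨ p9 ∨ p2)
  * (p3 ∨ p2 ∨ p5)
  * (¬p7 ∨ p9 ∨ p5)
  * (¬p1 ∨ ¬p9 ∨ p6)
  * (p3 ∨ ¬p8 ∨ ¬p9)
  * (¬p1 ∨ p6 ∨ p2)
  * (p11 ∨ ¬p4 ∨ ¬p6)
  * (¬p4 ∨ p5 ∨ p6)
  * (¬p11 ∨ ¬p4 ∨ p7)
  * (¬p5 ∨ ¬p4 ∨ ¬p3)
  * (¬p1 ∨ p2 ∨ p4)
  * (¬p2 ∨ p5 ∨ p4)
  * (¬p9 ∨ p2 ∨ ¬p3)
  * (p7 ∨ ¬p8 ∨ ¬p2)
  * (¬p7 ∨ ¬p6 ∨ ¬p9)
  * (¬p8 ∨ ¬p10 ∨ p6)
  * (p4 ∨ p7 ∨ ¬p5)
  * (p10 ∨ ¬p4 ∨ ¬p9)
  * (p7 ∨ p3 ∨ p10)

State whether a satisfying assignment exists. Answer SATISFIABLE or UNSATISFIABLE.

Set p1 = False and propagate.
For the remaining variables, p2 = True, p3 = False, p4 = False, p5 = True, p6 = True, p7 = True, p8 = True, p9 = False, p10 = True, p11 = False works.
So p1=False, p2=True, p3=False, p4=False, p5=True, p6=True, p7=True, p8=True, p9=False, p10=True, p11=False is a satisfying assignment.

SATISFIABLE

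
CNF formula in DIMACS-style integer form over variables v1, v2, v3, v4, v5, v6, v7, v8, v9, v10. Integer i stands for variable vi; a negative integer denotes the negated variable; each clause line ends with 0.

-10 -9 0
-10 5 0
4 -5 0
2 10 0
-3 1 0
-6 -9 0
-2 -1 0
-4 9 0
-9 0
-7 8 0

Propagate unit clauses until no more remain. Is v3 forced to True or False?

(~v9) stands alone — v9 = False.
In (v9 | ~v4), v9 is now false; ~v4 must hold, so v4 = False.
In (~v5 | v4), v4 is now false; ~v5 must hold, so v5 = False.
In (v5 | ~v10), v5 is now false; ~v10 must hold, so v10 = False.
In (v2 | v10), v10 is now false; v2 must hold, so v2 = True.
In (~v1 | ~v2), ~v2 is now false; ~v1 must hold, so v1 = False.
(v1 | ~v3) with v1 = False leaves only ~v3, so v3 = False.

False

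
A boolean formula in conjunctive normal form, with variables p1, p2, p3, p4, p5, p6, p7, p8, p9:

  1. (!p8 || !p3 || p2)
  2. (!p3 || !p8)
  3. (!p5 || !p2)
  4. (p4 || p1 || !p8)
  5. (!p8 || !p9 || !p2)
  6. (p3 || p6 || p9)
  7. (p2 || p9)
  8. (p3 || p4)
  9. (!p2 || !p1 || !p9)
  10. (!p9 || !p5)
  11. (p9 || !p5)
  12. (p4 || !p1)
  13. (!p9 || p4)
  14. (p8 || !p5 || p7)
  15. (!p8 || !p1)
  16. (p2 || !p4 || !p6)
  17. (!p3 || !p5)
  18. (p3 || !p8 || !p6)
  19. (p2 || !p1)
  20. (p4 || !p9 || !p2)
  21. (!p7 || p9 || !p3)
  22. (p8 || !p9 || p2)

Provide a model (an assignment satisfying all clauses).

p1=False  p2=True  p3=True  p4=True  p5=False  p6=True  p7=False  p8=False  p9=True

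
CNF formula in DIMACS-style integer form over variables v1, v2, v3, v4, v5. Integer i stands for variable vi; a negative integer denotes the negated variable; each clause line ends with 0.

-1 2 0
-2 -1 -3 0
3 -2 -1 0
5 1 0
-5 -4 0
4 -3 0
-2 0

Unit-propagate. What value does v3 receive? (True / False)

(¬v2) stands alone — v2 = False.
In (¬v1 ∨ v2), v2 is now false; ¬v1 must hold, so v1 = False.
In (v5 ∨ v1), v1 is now false; v5 must hold, so v5 = True.
From (¬v5 ∨ ¬v4) and v5 = True: v4 = False.
In (v4 ∨ ¬v3), v4 is now false; ¬v3 must hold, so v3 = False.

False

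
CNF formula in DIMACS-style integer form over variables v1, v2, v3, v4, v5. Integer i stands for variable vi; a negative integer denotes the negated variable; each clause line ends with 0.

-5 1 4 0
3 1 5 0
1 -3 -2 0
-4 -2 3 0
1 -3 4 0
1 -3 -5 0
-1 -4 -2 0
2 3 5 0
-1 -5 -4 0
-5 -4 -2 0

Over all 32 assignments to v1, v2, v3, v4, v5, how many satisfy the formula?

10

Case analysis on v1 and v3:
  v1=T, v3=T: 5 of the 8 assignments to (v2,v4,v5) work.
  v1=T, v3=F: remaining (v2,v4,v5) ∈ {(F,F,T); (T,F,F); (T,F,T)} — 3.
  v1=F, v3=T: remaining (v2,v4,v5) ∈ {(F,T,F)} — 1.
  v1=F, v3=F: remaining (v2,v4,v5) ∈ {(F,T,T)} — 1.
Total: 5 + 3 + 1 + 1 = 10.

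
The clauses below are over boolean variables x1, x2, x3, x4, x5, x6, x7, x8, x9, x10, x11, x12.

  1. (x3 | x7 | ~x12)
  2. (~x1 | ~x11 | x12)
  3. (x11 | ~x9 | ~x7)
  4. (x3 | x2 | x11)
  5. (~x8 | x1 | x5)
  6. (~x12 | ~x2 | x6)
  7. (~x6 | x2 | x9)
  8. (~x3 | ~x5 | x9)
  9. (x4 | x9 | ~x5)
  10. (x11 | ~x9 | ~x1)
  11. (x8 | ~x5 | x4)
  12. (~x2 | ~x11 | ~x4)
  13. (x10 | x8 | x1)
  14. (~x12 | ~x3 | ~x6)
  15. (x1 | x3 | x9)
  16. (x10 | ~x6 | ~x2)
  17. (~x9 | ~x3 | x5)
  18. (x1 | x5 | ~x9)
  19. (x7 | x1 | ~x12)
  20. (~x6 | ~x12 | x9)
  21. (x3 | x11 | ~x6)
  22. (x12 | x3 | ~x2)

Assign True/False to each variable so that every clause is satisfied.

x1=F, x2=F, x3=T, x4=T, x5=T, x6=F, x7=T, x8=T, x9=T, x10=T, x11=T, x12=F

Check each clause:
  1. (x3 | ~x12 | x7) — x3 is true.
  2. (x12 | ~x11 | ~x1) — ~x1 is true.
  3. (~x9 | x11 | ~x7) — x11 is true.
  4. (x3 | x11 | x2) — x3 is true.
  5. (~x8 | x5 | x1) — x5 is true.
  6. (~x12 | x6 | ~x2) — ~x12 is true.
  7. (~x6 | x9 | x2) — x9 is true.
  8. (~x3 | x9 | ~x5) — x9 is true.
  9. (~x5 | x4 | x9) — x9 is true.
  10. (x11 | ~x9 | ~x1) — x11 is true.
  11. (x4 | ~x5 | x8) — x8 is true.
  12. (~x11 | ~x4 | ~x2) — ~x2 is true.
  13. (x10 | x1 | x8) — x8 is true.
  14. (~x3 | ~x6 | ~x12) — ~x6 is true.
  15. (x3 | x9 | x1) — x3 is true.
  16. (x10 | ~x6 | ~x2) — x10 is true.
  17. (~x9 | x5 | ~x3) — x5 is true.
  18. (~x9 | x5 | x1) — x5 is true.
  19. (x1 | ~x12 | x7) — ~x12 is true.
  20. (x9 | ~x12 | ~x6) — x9 is true.
  21. (~x6 | x11 | x3) — x3 is true.
  22. (x3 | ~x2 | x12) — x3 is true.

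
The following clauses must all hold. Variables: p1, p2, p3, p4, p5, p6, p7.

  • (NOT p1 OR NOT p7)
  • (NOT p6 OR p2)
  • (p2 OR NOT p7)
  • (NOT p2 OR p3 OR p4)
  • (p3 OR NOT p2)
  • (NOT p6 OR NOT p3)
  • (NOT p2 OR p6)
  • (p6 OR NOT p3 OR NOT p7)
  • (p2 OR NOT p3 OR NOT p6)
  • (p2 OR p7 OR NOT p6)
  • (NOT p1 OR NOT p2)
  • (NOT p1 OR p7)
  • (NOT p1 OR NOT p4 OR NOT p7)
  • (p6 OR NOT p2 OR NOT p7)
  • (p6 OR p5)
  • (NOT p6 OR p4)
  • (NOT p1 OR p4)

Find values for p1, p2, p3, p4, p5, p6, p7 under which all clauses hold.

p1 = False, p2 = False, p3 = True, p4 = False, p5 = True, p6 = False, p7 = False

Pure literal: p1 appears only negated; assign p1 = False.
Pure literal: p5 appears only positively; assign p5 = True.
Branch on p2: take p2 = False.
  then p6 is forced to False.
  then p7 is forced to False.
p3, p4 are now unconstrained; take p3 = True, p4 = False.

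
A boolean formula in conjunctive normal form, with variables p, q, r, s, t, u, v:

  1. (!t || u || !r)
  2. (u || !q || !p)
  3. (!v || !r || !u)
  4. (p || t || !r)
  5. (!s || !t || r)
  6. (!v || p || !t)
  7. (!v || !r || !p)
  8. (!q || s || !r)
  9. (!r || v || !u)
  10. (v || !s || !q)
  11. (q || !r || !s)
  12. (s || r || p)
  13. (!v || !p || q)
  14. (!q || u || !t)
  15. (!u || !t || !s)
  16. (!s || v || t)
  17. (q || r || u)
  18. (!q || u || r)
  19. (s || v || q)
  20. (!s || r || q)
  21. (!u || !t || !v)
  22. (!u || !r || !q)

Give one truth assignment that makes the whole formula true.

Set p = True and propagate.
The remaining clauses are satisfied by q = True, r = False, s = True, t = False, u = True, v = True.

p = 1, q = 1, r = 0, s = 1, t = 0, u = 1, v = 1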